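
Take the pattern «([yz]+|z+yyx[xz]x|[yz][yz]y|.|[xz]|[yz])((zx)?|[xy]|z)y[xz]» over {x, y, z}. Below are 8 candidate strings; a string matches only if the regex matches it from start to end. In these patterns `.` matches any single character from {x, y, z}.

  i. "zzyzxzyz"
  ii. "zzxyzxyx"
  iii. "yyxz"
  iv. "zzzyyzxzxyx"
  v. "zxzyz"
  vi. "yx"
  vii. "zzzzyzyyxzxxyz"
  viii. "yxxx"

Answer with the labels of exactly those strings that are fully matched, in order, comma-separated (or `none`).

i. "zzyzxzyz" → no match
ii. "zzxyzxyx" → no match
iii. "yyxz" → no match
iv. "zzzyyzxzxyx" → no match
v. "zxzyz" → no match
vi. "yx" → no match
vii → no match
viii. "yxxx" → no match

none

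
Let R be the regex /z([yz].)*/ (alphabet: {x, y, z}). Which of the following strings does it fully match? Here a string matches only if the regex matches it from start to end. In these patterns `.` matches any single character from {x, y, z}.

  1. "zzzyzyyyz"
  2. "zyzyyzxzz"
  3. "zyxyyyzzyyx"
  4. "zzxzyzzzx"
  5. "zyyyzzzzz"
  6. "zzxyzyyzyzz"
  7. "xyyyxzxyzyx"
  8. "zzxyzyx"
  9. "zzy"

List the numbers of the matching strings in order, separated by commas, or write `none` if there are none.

1, 2, 3, 4, 5, 6, 8, 9

1. "zzzyzyyyz" → match
2. "zyzyyzxzz" → match
3. "zyxyyyzzyyx" → match
4. "zzxzyzzzx" → match
5. "zyyyzzzzz" → match
6. "zzxyzyyzyzz" → match
7. "xyyyxzxyzyx" → no match — must start with "z"
8. "zzxyzyx" → match
9. "zzy" → match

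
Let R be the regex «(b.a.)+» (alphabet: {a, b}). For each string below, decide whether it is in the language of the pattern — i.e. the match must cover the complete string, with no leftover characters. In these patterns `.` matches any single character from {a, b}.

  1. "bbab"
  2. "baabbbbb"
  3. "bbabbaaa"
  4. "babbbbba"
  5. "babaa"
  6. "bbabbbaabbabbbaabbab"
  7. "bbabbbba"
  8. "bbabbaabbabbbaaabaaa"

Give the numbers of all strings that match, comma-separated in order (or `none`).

1, 3, 6

1 → match
2 → no match
3 → match
4 → no match
5 → no match
6 → match
7 → no match
8 → no match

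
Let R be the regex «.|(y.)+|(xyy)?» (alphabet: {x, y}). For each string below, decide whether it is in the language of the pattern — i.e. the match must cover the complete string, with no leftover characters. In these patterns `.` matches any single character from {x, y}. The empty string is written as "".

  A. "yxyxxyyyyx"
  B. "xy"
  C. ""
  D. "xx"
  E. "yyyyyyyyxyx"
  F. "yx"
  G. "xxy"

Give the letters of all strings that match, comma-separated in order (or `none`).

C, F

A → no match
B → no match
C → match
D → no match
E → no match
F → match
G → no match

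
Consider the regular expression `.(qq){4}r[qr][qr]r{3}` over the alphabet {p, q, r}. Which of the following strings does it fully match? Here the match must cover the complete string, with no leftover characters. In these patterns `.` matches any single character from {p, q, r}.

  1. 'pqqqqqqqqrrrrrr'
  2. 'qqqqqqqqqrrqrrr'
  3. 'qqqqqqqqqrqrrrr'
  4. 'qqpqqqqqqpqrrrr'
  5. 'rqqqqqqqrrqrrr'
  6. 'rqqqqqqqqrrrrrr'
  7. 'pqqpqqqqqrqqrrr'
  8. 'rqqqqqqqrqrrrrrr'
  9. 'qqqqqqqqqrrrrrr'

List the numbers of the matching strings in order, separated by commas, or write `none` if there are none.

1, 2, 3, 6, 9

1 → match
2 → match
3 → match
4 → no match
5 → no match
6 → match
7 → no match
8 → no match
9 → match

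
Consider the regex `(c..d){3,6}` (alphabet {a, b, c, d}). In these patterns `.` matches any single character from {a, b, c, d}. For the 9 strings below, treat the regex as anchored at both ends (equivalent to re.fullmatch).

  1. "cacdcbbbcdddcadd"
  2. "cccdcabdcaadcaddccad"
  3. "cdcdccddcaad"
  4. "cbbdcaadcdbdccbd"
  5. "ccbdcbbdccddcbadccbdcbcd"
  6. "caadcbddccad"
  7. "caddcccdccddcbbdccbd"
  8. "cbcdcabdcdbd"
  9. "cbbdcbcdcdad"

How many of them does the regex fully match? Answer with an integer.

8

1 → no match
2 → match
3 → match
4 → match
5 → match
6 → match
7 → match
8 → match
9 → match
Total matched: 8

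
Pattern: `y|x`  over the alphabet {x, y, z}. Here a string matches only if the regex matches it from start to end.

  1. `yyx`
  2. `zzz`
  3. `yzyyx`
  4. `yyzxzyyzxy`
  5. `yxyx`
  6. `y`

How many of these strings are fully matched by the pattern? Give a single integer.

1

1 → no match
2 → no match
3 → no match
4 → no match
5 → no match
6 → match
Total matched: 1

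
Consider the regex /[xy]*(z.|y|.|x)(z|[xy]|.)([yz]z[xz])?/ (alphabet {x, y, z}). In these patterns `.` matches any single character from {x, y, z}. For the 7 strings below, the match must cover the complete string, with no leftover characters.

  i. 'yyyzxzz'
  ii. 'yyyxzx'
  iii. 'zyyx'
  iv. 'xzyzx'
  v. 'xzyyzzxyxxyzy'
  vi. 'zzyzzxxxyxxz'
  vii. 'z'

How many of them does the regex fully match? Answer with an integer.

i → no match
ii → match
iii → no match
iv → match
v → no match
vi → no match
vii → no match
Total matched: 2

2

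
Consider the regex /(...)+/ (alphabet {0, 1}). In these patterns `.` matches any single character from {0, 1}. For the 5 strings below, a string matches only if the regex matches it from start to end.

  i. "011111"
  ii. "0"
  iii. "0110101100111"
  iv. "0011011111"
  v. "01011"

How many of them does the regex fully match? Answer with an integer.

i → match
ii → no match
iii → no match
iv → no match
v → no match
Total matched: 1

1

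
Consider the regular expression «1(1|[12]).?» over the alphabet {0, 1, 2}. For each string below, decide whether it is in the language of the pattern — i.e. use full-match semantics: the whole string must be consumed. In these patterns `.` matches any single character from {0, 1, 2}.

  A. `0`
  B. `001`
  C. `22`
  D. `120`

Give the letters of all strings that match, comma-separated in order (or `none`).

A → no match — must start with `1`
B → no match — must start with `1`
C → no match — must start with `1`
D → match

D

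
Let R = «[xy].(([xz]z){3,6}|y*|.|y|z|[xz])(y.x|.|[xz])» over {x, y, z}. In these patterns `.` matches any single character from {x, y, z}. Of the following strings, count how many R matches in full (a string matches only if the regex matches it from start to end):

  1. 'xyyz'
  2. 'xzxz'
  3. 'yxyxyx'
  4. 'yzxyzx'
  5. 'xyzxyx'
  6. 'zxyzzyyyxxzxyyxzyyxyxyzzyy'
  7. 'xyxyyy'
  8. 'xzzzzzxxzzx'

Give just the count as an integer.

3

1. 'xyyz' → match
2. 'xzxz' → match
3. 'yxyxyx' → no match
4. 'yzxyzx' → match
5. 'xyzxyx' → no match
6 → no match
7. 'xyxyyy' → no match
8. 'xzzzzzxxzzx' → no match
Total matched: 3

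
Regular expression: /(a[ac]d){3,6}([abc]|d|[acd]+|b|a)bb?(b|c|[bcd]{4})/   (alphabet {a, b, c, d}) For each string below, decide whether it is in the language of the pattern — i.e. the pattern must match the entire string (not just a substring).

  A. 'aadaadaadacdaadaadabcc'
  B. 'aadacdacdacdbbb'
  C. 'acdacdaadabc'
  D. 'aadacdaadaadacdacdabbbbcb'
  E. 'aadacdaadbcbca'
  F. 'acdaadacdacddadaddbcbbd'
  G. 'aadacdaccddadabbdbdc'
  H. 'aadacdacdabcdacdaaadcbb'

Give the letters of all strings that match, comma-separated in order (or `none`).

B, C, D, F

A → no match
B → match
C → match
D → match
E → no match
F → match
G → no match
H → no match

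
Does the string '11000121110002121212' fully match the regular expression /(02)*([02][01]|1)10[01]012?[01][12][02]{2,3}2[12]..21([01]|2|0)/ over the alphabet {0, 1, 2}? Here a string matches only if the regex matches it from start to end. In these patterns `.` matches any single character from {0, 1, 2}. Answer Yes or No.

No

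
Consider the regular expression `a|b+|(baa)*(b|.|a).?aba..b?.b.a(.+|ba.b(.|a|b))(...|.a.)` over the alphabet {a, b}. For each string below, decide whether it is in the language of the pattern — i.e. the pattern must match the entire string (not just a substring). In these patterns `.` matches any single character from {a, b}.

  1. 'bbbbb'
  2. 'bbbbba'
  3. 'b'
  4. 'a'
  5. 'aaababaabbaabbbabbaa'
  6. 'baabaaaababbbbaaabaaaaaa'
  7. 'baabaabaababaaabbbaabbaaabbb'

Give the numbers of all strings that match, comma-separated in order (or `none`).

1, 3, 4, 5, 6, 7

1 → match
2 → no match
3 → match
4 → match
5 → match
6 → match
7 → match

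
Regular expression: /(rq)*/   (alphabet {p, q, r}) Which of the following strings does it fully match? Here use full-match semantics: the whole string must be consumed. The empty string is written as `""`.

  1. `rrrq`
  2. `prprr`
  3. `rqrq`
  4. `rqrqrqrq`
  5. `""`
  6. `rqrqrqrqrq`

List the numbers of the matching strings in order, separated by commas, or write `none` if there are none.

3, 4, 5, 6

1 → no match
2 → no match
3 → match
4 → match
5 → match
6 → match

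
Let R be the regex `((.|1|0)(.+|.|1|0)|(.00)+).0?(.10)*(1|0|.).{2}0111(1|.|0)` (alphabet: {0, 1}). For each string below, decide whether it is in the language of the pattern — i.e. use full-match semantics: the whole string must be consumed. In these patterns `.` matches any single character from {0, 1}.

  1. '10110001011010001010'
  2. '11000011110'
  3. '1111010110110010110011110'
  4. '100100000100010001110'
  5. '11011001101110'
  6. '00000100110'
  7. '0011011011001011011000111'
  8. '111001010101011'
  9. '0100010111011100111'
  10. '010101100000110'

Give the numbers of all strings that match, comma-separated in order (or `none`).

4, 5

1 → no match
2. '11000011110' → no match
3 → no match
4 → match
5 → match
6. '00000100110' → no match
7 → no match
8 → no match
9 → no match
10 → no match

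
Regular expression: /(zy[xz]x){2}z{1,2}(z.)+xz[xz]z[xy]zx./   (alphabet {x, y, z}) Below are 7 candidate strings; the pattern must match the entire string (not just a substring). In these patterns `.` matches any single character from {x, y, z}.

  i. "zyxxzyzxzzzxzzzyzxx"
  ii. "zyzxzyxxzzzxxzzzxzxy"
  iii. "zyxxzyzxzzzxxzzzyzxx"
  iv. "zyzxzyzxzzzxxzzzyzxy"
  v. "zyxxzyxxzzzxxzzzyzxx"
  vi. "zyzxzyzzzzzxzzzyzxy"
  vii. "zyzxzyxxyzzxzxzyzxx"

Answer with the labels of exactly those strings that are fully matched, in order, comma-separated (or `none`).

i, ii, iii, iv, v

i → match
ii → match
iii → match
iv → match
v → match
vi → no match
vii → no match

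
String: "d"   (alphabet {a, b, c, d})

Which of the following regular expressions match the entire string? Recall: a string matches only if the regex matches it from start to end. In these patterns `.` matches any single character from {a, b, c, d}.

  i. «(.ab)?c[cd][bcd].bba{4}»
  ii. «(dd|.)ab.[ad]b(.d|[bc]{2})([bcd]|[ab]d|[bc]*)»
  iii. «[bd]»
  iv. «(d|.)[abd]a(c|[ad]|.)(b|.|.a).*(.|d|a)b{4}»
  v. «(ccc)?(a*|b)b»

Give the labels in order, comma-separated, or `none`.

iii

i → no match — must end with "a"
ii → no match
iii → match
iv → no match — must end with "b"
v → no match — must end with "b"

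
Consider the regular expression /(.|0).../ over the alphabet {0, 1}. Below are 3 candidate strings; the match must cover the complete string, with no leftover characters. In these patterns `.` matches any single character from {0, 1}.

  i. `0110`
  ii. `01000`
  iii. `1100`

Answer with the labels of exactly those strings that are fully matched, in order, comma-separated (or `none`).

i → match
ii → no match
iii → match

i, iii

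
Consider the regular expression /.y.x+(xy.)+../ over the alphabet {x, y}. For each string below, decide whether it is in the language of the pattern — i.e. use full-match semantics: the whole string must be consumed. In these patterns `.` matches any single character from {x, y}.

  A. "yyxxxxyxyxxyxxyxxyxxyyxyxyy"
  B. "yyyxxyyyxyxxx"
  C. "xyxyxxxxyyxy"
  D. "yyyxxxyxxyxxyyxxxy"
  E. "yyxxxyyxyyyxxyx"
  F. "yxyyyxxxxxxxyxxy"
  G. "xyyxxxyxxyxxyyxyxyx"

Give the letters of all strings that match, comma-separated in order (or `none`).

A → no match
B → no match
C → no match
D → no match
E → no match
F → no match
G → match

G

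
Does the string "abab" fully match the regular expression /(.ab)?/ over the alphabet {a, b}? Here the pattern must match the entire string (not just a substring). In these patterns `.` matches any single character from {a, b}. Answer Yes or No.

No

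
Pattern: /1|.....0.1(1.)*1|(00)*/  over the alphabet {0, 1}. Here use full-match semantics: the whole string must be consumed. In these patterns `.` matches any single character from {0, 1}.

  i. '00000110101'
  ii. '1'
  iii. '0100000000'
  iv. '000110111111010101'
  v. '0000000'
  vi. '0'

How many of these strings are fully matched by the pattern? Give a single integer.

i. '00000110101' → no match
ii. '1' → match
iii. '0100000000' → no match
iv → no match
v. '0000000' → no match
vi. '0' → no match
Total matched: 1

1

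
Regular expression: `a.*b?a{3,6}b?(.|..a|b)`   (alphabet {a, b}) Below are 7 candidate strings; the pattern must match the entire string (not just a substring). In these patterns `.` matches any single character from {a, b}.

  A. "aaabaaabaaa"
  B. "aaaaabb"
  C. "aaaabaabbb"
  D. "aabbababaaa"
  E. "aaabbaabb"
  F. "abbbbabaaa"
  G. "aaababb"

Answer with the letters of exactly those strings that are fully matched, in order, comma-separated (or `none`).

A, B

A → match
B → match
C → no match
D → no match
E → no match
F → no match
G → no match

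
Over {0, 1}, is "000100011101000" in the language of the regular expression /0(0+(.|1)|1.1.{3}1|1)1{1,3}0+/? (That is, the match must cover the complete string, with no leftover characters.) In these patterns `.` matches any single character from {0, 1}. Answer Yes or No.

No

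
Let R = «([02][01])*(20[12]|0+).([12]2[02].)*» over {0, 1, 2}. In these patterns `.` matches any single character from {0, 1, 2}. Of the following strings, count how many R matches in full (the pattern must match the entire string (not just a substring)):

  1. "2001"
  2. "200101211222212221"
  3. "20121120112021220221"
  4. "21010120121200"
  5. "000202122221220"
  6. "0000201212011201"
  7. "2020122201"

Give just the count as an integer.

1 → match
2 → no match
3 → no match
4 → match
5 → no match
6 → match
7 → match
Total matched: 4

4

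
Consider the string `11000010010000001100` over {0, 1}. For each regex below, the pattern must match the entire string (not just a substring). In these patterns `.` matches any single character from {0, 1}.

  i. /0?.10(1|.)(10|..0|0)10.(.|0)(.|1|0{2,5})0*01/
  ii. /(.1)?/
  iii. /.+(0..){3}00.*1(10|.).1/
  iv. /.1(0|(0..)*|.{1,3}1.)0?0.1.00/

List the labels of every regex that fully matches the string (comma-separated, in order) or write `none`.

iv

i → no match — must end with `01`
ii → no match
iii → no match — must end with `1`
iv → match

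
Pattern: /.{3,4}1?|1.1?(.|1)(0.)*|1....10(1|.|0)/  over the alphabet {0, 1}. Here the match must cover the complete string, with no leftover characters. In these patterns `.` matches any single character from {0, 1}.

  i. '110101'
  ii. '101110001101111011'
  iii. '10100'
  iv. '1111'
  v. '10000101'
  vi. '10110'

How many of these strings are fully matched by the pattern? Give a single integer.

3

i. '110101' → no match
ii → no match
iii. '10100' → match
iv. '1111' → match
v. '10000101' → match
vi. '10110' → no match
Total matched: 3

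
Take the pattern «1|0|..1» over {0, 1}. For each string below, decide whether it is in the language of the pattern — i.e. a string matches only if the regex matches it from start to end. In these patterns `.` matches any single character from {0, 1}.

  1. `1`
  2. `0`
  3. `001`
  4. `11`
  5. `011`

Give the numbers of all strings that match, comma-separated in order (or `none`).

1 → match
2 → match
3 → match
4 → no match
5 → match

1, 2, 3, 5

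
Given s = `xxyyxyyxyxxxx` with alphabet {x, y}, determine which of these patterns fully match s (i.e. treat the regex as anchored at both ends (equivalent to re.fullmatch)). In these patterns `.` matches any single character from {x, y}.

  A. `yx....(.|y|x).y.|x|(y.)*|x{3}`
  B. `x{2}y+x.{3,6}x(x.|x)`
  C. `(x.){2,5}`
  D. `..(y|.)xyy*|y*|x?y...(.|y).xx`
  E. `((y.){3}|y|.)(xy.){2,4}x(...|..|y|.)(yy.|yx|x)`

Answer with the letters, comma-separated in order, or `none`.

B, E

A → no match
B → match
C → no match
D → no match
E → match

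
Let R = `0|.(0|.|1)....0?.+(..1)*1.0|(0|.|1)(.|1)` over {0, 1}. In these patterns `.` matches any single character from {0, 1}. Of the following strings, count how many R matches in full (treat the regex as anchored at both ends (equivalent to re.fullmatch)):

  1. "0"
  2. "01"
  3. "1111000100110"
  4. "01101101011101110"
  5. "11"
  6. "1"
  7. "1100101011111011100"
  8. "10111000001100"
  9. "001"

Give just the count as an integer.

1 → match
2 → match
3 → match
4 → match
5 → match
6 → no match
7 → match
8 → match
9 → no match
Total matched: 7

7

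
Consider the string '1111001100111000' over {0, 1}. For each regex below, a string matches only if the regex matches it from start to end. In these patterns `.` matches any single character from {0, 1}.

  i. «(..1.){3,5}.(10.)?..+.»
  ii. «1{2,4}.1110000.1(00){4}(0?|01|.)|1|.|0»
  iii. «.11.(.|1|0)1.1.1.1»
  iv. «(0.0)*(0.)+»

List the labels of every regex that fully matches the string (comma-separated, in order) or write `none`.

i → match
ii → no match
iii → no match — must end with '1'
iv → no match

i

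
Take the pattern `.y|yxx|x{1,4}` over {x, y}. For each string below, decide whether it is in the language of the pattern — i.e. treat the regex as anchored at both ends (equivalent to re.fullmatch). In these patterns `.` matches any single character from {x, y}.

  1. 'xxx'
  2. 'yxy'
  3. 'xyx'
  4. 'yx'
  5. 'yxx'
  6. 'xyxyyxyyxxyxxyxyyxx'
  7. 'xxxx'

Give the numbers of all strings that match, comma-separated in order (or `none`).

1, 5, 7

1 → match
2 → no match
3 → no match
4 → no match
5 → match
6 → no match
7 → match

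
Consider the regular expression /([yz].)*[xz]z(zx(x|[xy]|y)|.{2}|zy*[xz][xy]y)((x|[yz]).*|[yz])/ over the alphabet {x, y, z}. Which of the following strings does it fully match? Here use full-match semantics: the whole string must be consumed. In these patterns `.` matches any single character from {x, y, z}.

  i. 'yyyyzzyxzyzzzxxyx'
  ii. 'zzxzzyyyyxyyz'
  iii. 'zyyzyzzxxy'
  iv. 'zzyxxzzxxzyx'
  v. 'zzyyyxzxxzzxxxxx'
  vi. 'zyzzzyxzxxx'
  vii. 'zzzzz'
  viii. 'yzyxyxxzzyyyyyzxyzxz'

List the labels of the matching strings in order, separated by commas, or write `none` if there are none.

i → match
ii → match
iii. 'zyyzyzzxxy' → no match
iv. 'zzyxxzzxxzyx' → match
v → match
vi. 'zyzzzyxzxxx' → match
vii. 'zzzzz' → match
viii → match

i, ii, iv, v, vi, vii, viii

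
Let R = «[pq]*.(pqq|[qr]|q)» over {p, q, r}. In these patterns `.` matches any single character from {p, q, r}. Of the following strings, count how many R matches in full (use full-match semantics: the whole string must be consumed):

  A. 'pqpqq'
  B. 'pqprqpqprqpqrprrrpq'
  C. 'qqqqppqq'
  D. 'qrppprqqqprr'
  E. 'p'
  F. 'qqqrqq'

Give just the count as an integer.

A → match
B → no match
C → match
D → no match
E → no match
F → no match
Total matched: 2

2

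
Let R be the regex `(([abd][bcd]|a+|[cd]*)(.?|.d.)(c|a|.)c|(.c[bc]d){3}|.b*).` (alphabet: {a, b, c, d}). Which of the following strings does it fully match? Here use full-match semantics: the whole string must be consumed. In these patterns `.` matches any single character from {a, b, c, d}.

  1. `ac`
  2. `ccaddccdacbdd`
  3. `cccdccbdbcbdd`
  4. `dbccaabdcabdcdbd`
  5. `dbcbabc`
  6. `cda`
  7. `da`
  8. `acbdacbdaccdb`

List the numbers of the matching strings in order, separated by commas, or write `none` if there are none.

1 → match
2 → no match
3 → match
4 → no match
5 → no match
6 → no match
7 → match
8 → match

1, 3, 7, 8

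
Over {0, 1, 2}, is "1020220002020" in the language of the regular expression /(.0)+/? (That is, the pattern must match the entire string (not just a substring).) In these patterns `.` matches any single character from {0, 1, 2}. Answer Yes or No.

No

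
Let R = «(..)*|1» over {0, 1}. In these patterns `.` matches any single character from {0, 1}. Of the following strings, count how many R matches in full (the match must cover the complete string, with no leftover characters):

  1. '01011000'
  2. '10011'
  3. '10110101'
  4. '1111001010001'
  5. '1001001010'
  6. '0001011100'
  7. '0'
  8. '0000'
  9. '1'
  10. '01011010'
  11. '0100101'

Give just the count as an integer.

7

1. '01011000' → match
2. '10011' → no match
3. '10110101' → match
4 → no match
5. '1001001010' → match
6. '0001011100' → match
7. '0' → no match
8. '0000' → match
9. '1' → match
10. '01011010' → match
11. '0100101' → no match
Total matched: 7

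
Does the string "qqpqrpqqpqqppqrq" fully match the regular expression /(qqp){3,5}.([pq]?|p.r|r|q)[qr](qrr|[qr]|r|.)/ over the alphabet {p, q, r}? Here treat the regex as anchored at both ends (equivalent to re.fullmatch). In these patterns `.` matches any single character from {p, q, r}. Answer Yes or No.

No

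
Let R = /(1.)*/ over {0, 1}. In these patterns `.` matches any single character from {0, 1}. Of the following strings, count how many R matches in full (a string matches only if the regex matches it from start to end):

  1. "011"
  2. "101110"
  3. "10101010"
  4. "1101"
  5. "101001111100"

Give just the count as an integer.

1. "011" → no match
2. "101110" → match
3. "10101010" → match
4. "1101" → no match
5. "101001111100" → no match
Total matched: 2

2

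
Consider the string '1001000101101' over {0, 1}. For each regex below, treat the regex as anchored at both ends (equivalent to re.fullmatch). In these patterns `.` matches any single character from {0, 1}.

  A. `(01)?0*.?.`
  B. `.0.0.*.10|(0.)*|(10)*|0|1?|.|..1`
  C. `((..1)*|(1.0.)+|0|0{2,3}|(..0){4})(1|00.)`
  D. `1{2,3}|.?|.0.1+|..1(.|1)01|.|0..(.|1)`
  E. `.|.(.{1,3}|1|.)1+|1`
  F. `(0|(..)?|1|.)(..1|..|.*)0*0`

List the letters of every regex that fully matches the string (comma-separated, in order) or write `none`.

A → no match
B → no match
C → match
D → no match
E → no match
F → no match — must end with '0'

C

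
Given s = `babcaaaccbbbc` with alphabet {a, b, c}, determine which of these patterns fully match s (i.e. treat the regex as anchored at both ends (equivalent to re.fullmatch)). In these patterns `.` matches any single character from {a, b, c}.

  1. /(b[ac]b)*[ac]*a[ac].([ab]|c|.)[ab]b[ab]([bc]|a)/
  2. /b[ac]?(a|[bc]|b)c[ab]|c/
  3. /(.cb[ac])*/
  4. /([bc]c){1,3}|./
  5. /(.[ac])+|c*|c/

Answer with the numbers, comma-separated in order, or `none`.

1

1 → match
2 → no match
3 → no match
4 → no match
5 → no match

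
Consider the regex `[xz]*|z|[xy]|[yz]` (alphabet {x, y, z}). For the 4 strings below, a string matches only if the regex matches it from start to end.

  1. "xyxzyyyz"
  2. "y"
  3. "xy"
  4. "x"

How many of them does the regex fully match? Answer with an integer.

2

1 → no match
2 → match
3 → no match
4 → match
Total matched: 2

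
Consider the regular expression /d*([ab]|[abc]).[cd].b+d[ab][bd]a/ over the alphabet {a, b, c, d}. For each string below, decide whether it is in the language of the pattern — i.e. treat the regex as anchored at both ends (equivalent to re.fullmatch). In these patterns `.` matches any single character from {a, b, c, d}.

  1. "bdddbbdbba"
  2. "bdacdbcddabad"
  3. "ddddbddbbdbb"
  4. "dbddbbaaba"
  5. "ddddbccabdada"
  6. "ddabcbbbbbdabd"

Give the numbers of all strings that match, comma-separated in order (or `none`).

1 → match
2 → no match — must end with "a"
3 → no match — must end with "a"
4 → no match
5 → match
6 → no match — must end with "a"

1, 5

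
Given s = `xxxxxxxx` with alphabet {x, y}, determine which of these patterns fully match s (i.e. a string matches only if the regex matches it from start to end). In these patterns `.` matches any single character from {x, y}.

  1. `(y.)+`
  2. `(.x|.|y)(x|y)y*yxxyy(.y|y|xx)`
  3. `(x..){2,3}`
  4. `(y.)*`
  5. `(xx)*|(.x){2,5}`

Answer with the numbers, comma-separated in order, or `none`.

5

1 → no match — must start with `y`
2 → no match
3 → no match
4 → no match
5 → match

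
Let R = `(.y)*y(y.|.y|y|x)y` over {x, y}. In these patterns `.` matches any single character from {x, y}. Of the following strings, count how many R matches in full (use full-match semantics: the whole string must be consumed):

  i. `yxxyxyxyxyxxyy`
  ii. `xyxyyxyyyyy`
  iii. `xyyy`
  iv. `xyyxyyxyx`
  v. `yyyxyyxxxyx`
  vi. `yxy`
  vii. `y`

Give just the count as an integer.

1

i → no match
ii → no match
iii → no match
iv → no match — must end with `y`
v → no match — must end with `y`
vi → match
vii → no match
Total matched: 1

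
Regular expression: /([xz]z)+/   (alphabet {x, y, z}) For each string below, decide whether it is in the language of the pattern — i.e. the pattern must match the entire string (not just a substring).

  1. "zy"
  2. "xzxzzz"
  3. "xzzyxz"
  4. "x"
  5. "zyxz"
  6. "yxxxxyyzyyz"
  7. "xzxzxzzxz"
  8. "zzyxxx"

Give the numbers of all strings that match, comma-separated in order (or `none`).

2

1 → no match — must end with "z"
2 → match
3 → no match
4 → no match — must end with "z"
5 → no match
6 → no match
7 → no match
8 → no match — must end with "z"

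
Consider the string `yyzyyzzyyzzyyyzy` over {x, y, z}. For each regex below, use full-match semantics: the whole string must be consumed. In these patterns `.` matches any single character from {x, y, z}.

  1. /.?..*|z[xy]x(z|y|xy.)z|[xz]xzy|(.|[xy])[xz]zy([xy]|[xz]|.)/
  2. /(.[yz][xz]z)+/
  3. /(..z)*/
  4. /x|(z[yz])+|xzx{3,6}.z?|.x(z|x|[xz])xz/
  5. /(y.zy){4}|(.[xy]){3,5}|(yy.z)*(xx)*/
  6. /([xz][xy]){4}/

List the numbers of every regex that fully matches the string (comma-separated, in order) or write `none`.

1, 5

1 → match
2 → no match — must end with `z`
3 → no match
4 → no match
5 → match
6 → no match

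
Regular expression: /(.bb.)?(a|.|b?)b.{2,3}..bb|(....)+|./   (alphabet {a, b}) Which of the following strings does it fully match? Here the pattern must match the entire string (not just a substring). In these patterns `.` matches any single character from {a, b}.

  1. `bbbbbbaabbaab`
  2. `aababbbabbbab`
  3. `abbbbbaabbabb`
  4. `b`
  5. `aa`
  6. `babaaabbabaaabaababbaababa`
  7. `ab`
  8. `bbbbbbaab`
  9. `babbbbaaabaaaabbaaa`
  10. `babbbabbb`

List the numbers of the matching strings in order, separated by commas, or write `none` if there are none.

3, 4

1 → no match
2 → no match
3 → match
4. `b` → match
5. `aa` → no match
6 → no match
7. `ab` → no match
8. `bbbbbbaab` → no match
9 → no match
10. `babbbabbb` → no match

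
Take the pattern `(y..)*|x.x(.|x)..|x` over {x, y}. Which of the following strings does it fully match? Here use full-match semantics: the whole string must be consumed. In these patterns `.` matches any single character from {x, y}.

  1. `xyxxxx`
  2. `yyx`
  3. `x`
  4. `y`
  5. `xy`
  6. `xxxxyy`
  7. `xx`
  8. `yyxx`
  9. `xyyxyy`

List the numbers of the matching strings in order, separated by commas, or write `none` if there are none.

1, 2, 3, 6

1 → match
2 → match
3 → match
4 → no match
5 → no match
6 → match
7 → no match
8 → no match
9 → no match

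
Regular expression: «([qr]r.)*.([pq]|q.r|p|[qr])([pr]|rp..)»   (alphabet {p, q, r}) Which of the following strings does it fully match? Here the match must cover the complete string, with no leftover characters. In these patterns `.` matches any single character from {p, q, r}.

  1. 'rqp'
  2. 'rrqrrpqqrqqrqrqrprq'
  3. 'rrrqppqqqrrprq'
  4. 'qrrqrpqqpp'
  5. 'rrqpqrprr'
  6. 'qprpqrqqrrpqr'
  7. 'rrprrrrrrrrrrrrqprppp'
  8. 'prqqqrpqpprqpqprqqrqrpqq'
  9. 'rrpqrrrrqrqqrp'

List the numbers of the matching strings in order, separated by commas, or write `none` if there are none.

1. 'rqp' → match
2 → no match
3 → no match
4. 'qrrqrpqqpp' → no match
5. 'rrqpqrprr' → match
6 → no match
7 → match
8 → no match
9 → match

1, 5, 7, 9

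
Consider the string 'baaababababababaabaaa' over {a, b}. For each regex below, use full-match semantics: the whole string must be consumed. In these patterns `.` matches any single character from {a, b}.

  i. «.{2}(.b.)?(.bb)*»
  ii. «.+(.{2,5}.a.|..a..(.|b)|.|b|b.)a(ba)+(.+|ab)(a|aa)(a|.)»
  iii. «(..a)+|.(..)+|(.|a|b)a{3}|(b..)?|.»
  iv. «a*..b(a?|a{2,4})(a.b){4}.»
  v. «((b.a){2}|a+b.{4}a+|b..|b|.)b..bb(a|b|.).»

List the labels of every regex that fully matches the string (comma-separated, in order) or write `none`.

ii, iii

i → no match
ii → match
iii → match
iv → no match
v → no match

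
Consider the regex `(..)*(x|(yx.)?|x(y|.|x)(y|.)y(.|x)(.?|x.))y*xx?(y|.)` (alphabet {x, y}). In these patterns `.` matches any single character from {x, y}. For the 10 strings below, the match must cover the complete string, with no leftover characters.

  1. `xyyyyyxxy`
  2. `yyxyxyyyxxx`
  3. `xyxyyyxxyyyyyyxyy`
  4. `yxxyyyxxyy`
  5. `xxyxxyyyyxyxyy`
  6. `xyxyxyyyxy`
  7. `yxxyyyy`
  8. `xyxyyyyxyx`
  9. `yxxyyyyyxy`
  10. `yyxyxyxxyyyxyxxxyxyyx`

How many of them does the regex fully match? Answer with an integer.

1 → match
2 → match
3 → no match
4 → no match
5 → no match
6 → match
7 → no match
8 → no match
9 → match
10 → no match
Total matched: 4

4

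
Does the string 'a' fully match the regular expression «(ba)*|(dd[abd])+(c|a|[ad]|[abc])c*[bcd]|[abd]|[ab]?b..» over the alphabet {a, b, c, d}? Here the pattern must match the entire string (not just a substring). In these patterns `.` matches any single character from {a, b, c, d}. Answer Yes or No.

Yes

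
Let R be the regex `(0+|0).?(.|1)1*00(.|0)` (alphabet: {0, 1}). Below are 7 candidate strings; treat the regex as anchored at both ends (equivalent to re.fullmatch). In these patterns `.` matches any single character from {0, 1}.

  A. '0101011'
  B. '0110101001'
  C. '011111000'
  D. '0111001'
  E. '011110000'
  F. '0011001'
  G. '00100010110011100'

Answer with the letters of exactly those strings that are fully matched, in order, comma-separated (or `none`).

A. '0101011' → no match
B. '0110101001' → no match
C. '011111000' → match
D. '0111001' → match
E. '011110000' → no match
F. '0011001' → match
G → no match

C, D, F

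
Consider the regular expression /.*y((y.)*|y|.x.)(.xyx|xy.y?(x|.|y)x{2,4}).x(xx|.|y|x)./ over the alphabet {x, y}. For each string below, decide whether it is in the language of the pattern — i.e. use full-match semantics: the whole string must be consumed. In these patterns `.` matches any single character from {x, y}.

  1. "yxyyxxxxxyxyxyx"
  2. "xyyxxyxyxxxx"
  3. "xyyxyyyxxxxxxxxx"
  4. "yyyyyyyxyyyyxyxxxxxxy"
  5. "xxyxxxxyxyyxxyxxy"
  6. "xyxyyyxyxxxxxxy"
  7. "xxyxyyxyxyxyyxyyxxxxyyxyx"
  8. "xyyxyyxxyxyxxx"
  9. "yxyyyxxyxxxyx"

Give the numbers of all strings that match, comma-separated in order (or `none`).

1 → match
2 → match
3 → match
4 → no match
5 → match
6 → no match
7 → no match
8 → match
9 → match

1, 2, 3, 5, 8, 9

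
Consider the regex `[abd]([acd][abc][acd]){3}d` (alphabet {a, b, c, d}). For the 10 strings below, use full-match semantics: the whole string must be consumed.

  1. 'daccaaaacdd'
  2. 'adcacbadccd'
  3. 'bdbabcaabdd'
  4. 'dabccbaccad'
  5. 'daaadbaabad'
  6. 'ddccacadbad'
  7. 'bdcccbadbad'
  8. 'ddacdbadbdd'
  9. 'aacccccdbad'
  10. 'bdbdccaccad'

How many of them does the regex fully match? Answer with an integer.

1 → match
2 → match
3 → no match
4 → match
5 → match
6 → match
7 → match
8 → match
9 → match
10 → match
Total matched: 9

9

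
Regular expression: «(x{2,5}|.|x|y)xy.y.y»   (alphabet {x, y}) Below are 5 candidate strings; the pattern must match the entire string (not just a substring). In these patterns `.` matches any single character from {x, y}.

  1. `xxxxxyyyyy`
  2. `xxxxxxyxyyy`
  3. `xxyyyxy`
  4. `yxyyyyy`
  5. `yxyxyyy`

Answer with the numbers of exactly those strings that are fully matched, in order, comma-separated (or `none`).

1 → match
2 → match
3 → match
4 → match
5 → match

1, 2, 3, 4, 5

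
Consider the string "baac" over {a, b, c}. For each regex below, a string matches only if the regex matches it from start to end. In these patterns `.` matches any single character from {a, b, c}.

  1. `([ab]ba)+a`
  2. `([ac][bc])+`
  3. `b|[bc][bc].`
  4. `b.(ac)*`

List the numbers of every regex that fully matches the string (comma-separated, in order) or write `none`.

1 → no match — must end with "baa"
2 → no match
3 → no match
4 → match

4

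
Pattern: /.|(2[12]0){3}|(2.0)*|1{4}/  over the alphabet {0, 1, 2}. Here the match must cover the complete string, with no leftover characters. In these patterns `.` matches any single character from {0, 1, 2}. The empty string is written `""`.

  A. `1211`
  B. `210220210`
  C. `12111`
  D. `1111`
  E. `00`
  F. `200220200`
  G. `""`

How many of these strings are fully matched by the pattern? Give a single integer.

4

A → no match
B → match
C → no match
D → match
E → no match
F → match
G → match
Total matched: 4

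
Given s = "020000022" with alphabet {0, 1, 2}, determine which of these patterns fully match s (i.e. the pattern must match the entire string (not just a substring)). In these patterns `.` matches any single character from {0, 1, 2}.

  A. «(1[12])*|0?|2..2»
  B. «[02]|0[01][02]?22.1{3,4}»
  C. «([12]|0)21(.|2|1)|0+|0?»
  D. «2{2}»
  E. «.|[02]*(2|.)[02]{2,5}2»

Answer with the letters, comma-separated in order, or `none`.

E

A → no match
B → no match
C → no match
D → no match — must start with "2"
E → match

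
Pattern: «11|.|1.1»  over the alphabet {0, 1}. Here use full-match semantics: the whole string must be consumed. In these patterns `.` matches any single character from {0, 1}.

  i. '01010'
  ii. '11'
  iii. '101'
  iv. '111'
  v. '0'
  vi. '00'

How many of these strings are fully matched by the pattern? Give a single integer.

4

i. '01010' → no match
ii. '11' → match
iii. '101' → match
iv. '111' → match
v. '0' → match
vi. '00' → no match
Total matched: 4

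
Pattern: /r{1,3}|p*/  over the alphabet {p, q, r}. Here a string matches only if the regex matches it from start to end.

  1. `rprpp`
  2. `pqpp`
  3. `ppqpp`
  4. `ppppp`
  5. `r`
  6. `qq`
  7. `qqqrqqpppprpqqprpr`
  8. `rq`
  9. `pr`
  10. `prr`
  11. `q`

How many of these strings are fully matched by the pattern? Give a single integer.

2

1 → no match
2 → no match
3 → no match
4 → match
5 → match
6 → no match
7 → no match
8 → no match
9 → no match
10 → no match
11 → no match
Total matched: 2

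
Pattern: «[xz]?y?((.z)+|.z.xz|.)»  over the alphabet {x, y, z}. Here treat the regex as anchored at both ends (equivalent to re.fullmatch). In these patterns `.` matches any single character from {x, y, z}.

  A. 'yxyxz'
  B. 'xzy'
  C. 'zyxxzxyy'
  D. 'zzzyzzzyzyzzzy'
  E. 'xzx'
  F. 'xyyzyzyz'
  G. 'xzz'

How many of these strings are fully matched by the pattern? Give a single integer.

2

A → no match
B → no match
C → no match
D → no match
E → no match
F → match
G → match
Total matched: 2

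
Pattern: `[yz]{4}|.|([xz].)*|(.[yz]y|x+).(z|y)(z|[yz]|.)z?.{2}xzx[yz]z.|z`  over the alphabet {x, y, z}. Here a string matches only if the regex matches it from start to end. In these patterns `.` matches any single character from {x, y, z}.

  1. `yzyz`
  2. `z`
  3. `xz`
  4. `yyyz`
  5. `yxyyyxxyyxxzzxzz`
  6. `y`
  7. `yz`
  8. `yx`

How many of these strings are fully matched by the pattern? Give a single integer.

5

1. `yzyz` → match
2. `z` → match
3. `xz` → match
4. `yyyz` → match
5 → no match
6. `y` → match
7. `yz` → no match
8. `yx` → no match
Total matched: 5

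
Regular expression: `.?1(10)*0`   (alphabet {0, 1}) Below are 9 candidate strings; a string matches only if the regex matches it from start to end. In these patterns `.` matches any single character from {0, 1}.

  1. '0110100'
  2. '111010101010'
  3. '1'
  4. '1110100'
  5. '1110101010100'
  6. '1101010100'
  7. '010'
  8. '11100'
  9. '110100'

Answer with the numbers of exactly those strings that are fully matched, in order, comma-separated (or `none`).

1 → match
2 → no match
3 → no match — must end with '0'
4 → match
5 → match
6 → match
7 → match
8 → match
9 → match

1, 4, 5, 6, 7, 8, 9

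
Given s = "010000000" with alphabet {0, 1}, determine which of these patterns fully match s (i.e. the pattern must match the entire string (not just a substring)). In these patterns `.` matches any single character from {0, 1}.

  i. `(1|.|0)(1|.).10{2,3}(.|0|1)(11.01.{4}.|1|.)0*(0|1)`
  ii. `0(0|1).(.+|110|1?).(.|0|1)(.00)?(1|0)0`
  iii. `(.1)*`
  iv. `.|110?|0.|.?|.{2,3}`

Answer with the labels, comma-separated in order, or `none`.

i → no match
ii → match
iii → no match
iv → no match

ii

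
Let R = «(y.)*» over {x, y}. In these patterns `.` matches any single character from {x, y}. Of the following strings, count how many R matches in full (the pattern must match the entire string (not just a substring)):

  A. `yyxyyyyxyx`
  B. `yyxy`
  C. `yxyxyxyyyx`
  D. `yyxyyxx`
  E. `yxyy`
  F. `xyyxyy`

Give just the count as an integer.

A → no match
B → no match
C → match
D → no match
E → match
F → no match
Total matched: 2

2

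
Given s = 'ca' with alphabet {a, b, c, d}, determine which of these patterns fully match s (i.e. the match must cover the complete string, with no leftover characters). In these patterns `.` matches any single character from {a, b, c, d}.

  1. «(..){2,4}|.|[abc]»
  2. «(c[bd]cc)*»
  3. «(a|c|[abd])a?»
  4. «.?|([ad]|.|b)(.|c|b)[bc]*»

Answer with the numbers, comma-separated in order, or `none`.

1 → no match
2 → no match
3 → match
4 → match

3, 4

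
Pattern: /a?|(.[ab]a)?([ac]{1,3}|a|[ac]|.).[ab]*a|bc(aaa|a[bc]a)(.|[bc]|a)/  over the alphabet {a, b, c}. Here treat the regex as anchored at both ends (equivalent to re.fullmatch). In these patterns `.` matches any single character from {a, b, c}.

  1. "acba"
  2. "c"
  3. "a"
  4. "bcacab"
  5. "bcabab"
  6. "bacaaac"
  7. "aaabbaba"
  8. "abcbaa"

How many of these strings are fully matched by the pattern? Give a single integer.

5

1 → match
2 → no match
3 → match
4 → match
5 → match
6 → no match
7 → match
8 → no match
Total matched: 5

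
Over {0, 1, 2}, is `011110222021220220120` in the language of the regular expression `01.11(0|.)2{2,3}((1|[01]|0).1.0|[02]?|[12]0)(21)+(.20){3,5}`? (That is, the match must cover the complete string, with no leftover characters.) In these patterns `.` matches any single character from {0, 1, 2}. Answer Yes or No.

Yes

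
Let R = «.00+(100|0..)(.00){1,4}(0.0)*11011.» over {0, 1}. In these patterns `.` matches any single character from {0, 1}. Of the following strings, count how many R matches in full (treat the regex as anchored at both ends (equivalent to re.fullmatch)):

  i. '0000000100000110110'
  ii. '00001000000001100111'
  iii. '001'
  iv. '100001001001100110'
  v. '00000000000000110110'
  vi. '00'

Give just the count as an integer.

i → match
ii → no match
iii. '001' → no match
iv → no match
v → match
vi. '00' → no match
Total matched: 2

2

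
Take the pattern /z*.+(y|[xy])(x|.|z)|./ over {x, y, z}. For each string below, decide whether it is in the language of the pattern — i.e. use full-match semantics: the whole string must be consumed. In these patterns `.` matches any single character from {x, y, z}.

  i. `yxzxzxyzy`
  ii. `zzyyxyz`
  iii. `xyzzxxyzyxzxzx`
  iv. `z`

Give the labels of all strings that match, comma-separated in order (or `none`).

ii, iv

i → no match
ii → match
iii → no match
iv → match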